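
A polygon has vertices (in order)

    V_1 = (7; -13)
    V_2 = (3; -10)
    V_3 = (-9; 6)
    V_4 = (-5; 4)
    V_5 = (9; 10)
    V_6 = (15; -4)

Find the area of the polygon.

Apply Gauss's area formula: 2A = Σ (x_i·y_{i+1} − x_{i+1}·y_i), indices taken mod 6.
Cross-terms: -31, -72, -6, -86, -186, -167  ⇒  Σ = -548
Area = |Σ|/2 = 274.

274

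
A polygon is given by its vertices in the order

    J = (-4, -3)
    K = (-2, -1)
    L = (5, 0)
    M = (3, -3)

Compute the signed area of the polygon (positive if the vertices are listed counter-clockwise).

Apply the surveyor's formula: 2A = Σ (x_i·y_{i+1} − x_{i+1}·y_i), indices taken mod 4.
J→K: (-4)(-1) − (-2)(-3) = -2
K→L: (-2)(0) − (5)(-1) = 5
L→M: (5)(-3) − (3)(0) = -15
M→J: (3)(-3) − (-4)(-3) = -21
Σ = -33
Signed area = Σ/2 = -16.5 (negative ⇒ clockwise traversal).

-16.5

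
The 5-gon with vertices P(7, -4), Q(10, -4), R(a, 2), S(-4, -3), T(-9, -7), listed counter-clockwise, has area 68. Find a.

10

The doubled signed area Σ (x_i y_{i+1} − x_{i+1} y_i) is linear in a.
With a=0 it equals 126; the coefficient of a is 1 (from the two edges through R).
So 1·a + 126 = 2·68 = 136 ⇒ a = 10.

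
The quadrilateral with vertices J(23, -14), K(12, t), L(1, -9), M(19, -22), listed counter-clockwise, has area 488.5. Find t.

24

The doubled signed area Σ (x_i y_{i+1} − x_{i+1} y_i) is linear in t.
With t=0 it equals 449; the coefficient of t is 22 (from the two edges through K).
So 22·t + 449 = 2·488.5 = 977 ⇒ t = 24.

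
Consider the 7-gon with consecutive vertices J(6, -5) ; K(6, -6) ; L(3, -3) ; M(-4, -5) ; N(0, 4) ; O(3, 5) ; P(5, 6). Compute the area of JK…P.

64.5

Apply the shoelace (surveyor's) formula: 2A = Σ (x_i·y_{i+1} − x_{i+1}·y_i), indices taken mod 7.
J→K: (6)(-6) − (6)(-5) = -6
K→L: (6)(-3) − (3)(-6) = 0
L→M: (3)(-5) − (-4)(-3) = -27
M→N: (-4)(4) − (0)(-5) = -16
N→O: (0)(5) − (3)(4) = -12
O→P: (3)(6) − (5)(5) = -7
P→J: (5)(-5) − (6)(6) = -61
Σ = -129
Area = |Σ|/2 = 64.5.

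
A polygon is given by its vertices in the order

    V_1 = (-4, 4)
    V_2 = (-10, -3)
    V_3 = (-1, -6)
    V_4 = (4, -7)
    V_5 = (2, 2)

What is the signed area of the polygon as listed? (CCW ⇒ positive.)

Apply the surveyor's formula: 2A = Σ (x_i·y_{i+1} − x_{i+1}·y_i), indices taken mod 5.
V_1→V_2: (-4)(-3) − (-10)(4) = 52
V_2→V_3: (-10)(-6) − (-1)(-3) = 57
V_3→V_4: (-1)(-7) − (4)(-6) = 31
V_4→V_5: (4)(2) − (2)(-7) = 22
V_5→V_1: (2)(4) − (-4)(2) = 16
Σ = 178
Signed area = Σ/2 = 89 (positive ⇒ counter-clockwise traversal).

89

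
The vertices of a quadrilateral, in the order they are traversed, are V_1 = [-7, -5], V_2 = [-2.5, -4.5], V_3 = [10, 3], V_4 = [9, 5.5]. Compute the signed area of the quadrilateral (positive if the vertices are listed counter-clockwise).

39

Σ = (19) + (37.5) + (28) + (-6.5) = 78
Signed area = Σ/2 = 39 (positive ⇒ counter-clockwise traversal).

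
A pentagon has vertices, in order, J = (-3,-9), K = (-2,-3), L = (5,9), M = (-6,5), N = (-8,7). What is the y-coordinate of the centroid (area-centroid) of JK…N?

Apply the shoelace (surveyor's) formula. First the cross-terms c_i = x_i·y_{i+1} − x_{i+1}·y_i:
  -9, -3, 79, -2, 93  ⇒  2A = 158, A = 79.
Then Σ (y_i + y_{i+1})·c_i = 986, so ȳ = 986 / (6·79) = 493/237.

493/237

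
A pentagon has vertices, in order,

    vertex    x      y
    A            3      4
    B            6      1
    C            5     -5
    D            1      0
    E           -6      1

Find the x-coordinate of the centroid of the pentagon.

Apply Gauss's area formula. First the cross-terms c_i = x_i·y_{i+1} − x_{i+1}·y_i:
  -21, -35, 5, 1, -27  ⇒  2A = -77, A = -38.5.
Then Σ (x_i + x_{i+1})·c_i = -468, so x̄ = -468 / (6·(-38.5)) = 156/77.

156/77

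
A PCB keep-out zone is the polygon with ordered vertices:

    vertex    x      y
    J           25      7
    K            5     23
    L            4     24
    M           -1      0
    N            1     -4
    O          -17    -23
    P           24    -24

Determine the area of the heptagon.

Apply the shoelace (surveyor's) formula: 2A = Σ (x_i·y_{i+1} − x_{i+1}·y_i), indices taken mod 7.
Cross-terms: 540, 28, 24, 4, -91, 960, 768  ⇒  Σ = 2233
Area = |Σ|/2 = 1116.5.

1116.5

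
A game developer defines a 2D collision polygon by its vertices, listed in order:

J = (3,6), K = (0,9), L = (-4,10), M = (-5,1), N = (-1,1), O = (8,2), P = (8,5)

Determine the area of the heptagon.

76

Apply the shoelace (surveyor's) formula: 2A = Σ (x_i·y_{i+1} − x_{i+1}·y_i), indices taken mod 7.
Σ = (27) + (36) + (46) + (-4) + (-10) + (24) + (33) = 152
Area = |Σ|/2 = 76.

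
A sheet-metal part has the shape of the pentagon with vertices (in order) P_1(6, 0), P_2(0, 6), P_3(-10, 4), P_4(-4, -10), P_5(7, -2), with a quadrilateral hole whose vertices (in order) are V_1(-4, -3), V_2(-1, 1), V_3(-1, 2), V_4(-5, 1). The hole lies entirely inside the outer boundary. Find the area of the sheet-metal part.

Outer boundary:
Apply the shoelace (surveyor's) formula: 2A = Σ (x_i·y_{i+1} − x_{i+1}·y_i), indices taken mod 5.
Σ = (36) + (60) + (116) + (78) + (12) = 302
Area = |Σ|/2 = 151.
Hole:
Apply the surveyor's formula: 2A = Σ (x_i·y_{i+1} − x_{i+1}·y_i), indices taken mod 4.
Σ = (-7) + (-1) + (9) + (19) = 20
Area = |Σ|/2 = 10.
Net area = 151 − 10 = 141.

141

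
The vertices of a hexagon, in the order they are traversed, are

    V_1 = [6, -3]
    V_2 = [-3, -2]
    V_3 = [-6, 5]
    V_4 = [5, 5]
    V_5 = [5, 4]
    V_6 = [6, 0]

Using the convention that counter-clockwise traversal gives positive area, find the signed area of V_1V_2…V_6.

Apply the surveyor's formula: 2A = Σ (x_i·y_{i+1} − x_{i+1}·y_i), indices taken mod 6.
Σ = (-21) + (-27) + (-55) + (-5) + (-24) + (-18) = -150
Signed area = Σ/2 = -75 (negative ⇒ clockwise traversal).

-75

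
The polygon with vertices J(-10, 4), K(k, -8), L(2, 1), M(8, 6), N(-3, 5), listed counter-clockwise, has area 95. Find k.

2

The doubled signed area Σ (x_i y_{i+1} − x_{i+1} y_i) is linear in k.
With k=0 it equals 196; the coefficient of k is -3 (from the two edges through K).
So -3·k + 196 = 2·95 = 190 ⇒ k = 2.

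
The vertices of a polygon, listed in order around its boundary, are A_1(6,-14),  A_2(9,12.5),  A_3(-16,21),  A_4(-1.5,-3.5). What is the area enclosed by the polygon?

Apply the shoelace (surveyor's) formula: 2A = Σ (x_i·y_{i+1} − x_{i+1}·y_i), indices taken mod 4.
Cross-terms: 201, 389, 87.5, 42  ⇒  Σ = 719.5
Area = |Σ|/2 = 359.75.

359.75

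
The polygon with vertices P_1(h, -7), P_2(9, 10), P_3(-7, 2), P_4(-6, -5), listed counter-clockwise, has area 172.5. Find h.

The doubled signed area Σ (x_i y_{i+1} − x_{i+1} y_i) is linear in h.
With h=0 it equals 240; the coefficient of h is 15 (from the two edges through P_1).
So 15·h + 240 = 2·172.5 = 345 ⇒ h = 7.

7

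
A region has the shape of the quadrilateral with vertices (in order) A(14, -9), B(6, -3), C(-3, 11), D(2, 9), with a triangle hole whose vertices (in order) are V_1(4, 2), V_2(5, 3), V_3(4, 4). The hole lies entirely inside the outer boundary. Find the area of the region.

61

Outer boundary:
Apply the shoelace (surveyor's) formula: 2A = Σ (x_i·y_{i+1} − x_{i+1}·y_i), indices taken mod 4.
Σ = (12) + (57) + (-49) + (-144) = -124
Area = |Σ|/2 = 62.
Hole:
V_1→V_2: (4)(3) − (5)(2) = 2
V_2→V_3: (5)(4) − (4)(3) = 8
V_3→V_1: (4)(2) − (4)(4) = -8
Σ = 2
Area = |Σ|/2 = 1.
Net area = 62 − 1 = 61.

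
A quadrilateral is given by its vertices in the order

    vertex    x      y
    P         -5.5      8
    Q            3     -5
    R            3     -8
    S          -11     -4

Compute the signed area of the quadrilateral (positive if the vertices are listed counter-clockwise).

Apply the shoelace (surveyor's) formula: 2A = Σ (x_i·y_{i+1} − x_{i+1}·y_i), indices taken mod 4.
Σ = (3.5) + (-9) + (-100) + (-110) = -215.5
Signed area = Σ/2 = -107.75 (negative ⇒ clockwise traversal).

-107.75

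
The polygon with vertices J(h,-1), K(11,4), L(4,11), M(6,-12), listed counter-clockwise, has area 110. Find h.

Write out the shoelace sum; only the two edges meeting at J involve h:
2·Area = [(6·(-1) − h·(-12)) + (h·4 − 11·(-1))] + -9
       = 16·h + -4 = 220
⇒ h = 14.

14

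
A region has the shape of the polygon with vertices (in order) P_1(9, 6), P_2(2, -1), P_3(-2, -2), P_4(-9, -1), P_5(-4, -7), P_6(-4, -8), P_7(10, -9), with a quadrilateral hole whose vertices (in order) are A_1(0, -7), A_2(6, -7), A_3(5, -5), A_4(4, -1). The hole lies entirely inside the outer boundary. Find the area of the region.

Outer boundary:
Cross-terms: -21, -6, -16, 59, 4, 116, 141  ⇒  Σ = 277
Area = |Σ|/2 = 138.5.
Hole:
Cross-terms: 42, 5, 15, -28  ⇒  Σ = 34
Area = |Σ|/2 = 17.
Net area = 138.5 − 17 = 121.5.

121.5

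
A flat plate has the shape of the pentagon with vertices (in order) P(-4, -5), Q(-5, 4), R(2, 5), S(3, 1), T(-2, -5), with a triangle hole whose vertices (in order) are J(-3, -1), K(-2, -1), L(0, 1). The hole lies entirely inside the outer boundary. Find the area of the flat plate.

Outer boundary:
Apply the surveyor's formula: 2A = Σ (x_i·y_{i+1} − x_{i+1}·y_i), indices taken mod 5.
Cross-terms: -41, -33, -13, -13, -10  ⇒  Σ = -110
Area = |Σ|/2 = 55.
Hole:
Σ = (1) + (-2) + (3) = 2
Area = |Σ|/2 = 1.
Net area = 55 − 1 = 54.

54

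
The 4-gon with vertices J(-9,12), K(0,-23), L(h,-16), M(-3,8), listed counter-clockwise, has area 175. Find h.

5

Write out the shoelace sum; only the two edges meeting at L involve h:
2·Area = [(0·(-16) − h·(-23)) + (h·8 − (-3)·(-16))] + 243
       = 31·h + 195 = 350
⇒ h = 5.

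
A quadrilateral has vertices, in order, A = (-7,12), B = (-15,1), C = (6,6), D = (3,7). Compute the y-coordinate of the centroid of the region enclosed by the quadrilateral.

584/93

Apply Gauss's area formula. First the cross-terms c_i = x_i·y_{i+1} − x_{i+1}·y_i:
  173, -96, 24, 85  ⇒  2A = 186, A = 93.
Then Σ (y_i + y_{i+1})·c_i = 3504, so ȳ = 3504 / (6·93) = 584/93.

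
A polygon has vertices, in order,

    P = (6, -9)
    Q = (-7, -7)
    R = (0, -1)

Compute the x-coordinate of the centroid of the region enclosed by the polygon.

Apply the surveyor's formula. First the cross-terms c_i = x_i·y_{i+1} − x_{i+1}·y_i:
  -105, 7, 6  ⇒  2A = -92, A = -46.
Then Σ (x_i + x_{i+1})·c_i = 92, so x̄ = 92 / (6·(-46)) = -1/3.

-1/3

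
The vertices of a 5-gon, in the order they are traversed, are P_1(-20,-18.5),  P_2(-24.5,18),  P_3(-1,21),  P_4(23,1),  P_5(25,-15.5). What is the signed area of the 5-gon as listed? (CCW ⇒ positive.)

-1473.875

Apply Gauss's area formula: 2A = Σ (x_i·y_{i+1} − x_{i+1}·y_i), indices taken mod 5.
Cross-terms: -813.25, -496.5, -484, -381.5, -772.5  ⇒  Σ = -2947.75
Signed area = Σ/2 = -1473.875 (negative ⇒ clockwise traversal).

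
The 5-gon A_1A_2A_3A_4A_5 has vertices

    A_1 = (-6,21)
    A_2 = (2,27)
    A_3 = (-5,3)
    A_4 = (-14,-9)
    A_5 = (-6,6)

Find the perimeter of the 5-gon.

|A_1A_2| = √((8)² + (6)²) = √100 = 10
|A_2A_3| = √((-7)² + (-24)²) = √625 = 25
|A_3A_4| = √((-9)² + (-12)²) = √225 = 15
|A_4A_5| = √((8)² + (15)²) = √289 = 17
|A_5A_1| = √((0)² + (15)²) = √225 = 15
Perimeter = 10 + 25 + 15 + 17 + 15 = 82.

82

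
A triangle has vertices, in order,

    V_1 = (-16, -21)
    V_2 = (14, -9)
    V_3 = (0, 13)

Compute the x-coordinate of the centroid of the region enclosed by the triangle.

Apply Gauss's area formula. First the cross-terms c_i = x_i·y_{i+1} − x_{i+1}·y_i:
  438, 182, 208  ⇒  2A = 828, A = 414.
Then Σ (x_i + x_{i+1})·c_i = -1656, so x̄ = -1656 / (6·414) = -2/3.

-2/3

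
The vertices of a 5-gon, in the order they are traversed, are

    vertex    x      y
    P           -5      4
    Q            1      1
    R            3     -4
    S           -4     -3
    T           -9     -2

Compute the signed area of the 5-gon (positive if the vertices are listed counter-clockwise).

Σ = (-9) + (-7) + (-25) + (-19) + (-46) = -106
Signed area = Σ/2 = -53 (negative ⇒ clockwise traversal).

-53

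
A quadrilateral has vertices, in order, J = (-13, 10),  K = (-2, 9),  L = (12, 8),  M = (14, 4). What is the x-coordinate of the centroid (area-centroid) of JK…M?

419/93

Apply the shoelace formula. First the cross-terms c_i = x_i·y_{i+1} − x_{i+1}·y_i:
  -97, -124, -64, 192  ⇒  2A = -93, A = -46.5.
Then Σ (x_i + x_{i+1})·c_i = -1257, so x̄ = -1257 / (6·(-46.5)) = 419/93.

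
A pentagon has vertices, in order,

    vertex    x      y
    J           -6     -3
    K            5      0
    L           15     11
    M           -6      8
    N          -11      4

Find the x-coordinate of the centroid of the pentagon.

Apply the shoelace (surveyor's) formula. First the cross-terms c_i = x_i·y_{i+1} − x_{i+1}·y_i:
  15, 55, 186, 64, 57  ⇒  2A = 377, A = 188.5.
Then Σ (x_i + x_{i+1})·c_i = 702, so x̄ = 702 / (6·188.5) = 18/29.

18/29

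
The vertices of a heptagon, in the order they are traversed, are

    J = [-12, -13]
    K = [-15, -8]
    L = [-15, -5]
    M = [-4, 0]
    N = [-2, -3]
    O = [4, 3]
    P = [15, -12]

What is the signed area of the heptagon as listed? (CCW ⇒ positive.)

Apply the surveyor's formula: 2A = Σ (x_i·y_{i+1} − x_{i+1}·y_i), indices taken mod 7.
Σ = (-99) + (-45) + (-20) + (12) + (6) + (-93) + (-339) = -578
Signed area = Σ/2 = -289 (negative ⇒ clockwise traversal).

-289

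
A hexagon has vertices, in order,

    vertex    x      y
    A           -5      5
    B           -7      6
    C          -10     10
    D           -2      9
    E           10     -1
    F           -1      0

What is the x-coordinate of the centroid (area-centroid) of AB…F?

-89/169

Apply the shoelace formula. First the cross-terms c_i = x_i·y_{i+1} − x_{i+1}·y_i:
  5, -10, -70, -88, -1, -5  ⇒  2A = -169, A = -84.5.
Then Σ (x_i + x_{i+1})·c_i = 267, so x̄ = 267 / (6·(-84.5)) = -89/169.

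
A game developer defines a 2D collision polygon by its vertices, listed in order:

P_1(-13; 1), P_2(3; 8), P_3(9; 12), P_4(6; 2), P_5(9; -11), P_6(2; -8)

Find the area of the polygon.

216.5

Apply Gauss's area formula: 2A = Σ (x_i·y_{i+1} − x_{i+1}·y_i), indices taken mod 6.
Cross-terms: -107, -36, -54, -84, -50, -102  ⇒  Σ = -433
Area = |Σ|/2 = 216.5.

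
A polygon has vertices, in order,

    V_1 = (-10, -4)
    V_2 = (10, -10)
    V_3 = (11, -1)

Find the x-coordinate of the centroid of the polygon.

11/3

Apply the shoelace formula. First the cross-terms c_i = x_i·y_{i+1} − x_{i+1}·y_i:
  140, 100, -54  ⇒  2A = 186, A = 93.
Then Σ (x_i + x_{i+1})·c_i = 2046, so x̄ = 2046 / (6·93) = 11/3.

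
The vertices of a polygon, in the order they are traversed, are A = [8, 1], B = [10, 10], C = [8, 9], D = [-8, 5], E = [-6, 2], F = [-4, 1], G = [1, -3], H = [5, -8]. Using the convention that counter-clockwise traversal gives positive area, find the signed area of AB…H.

Apply the shoelace formula: 2A = Σ (x_i·y_{i+1} − x_{i+1}·y_i), indices taken mod 8.
Σ = (70) + (10) + (112) + (14) + (2) + (11) + (7) + (69) = 295
Signed area = Σ/2 = 147.5 (positive ⇒ counter-clockwise traversal).

147.5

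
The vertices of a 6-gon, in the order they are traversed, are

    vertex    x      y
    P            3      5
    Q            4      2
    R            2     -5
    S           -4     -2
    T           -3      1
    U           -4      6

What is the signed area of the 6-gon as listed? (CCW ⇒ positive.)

Apply Gauss's area formula: 2A = Σ (x_i·y_{i+1} − x_{i+1}·y_i), indices taken mod 6.
Σ = (-14) + (-24) + (-24) + (-10) + (-14) + (-38) = -124
Signed area = Σ/2 = -62 (negative ⇒ clockwise traversal).

-62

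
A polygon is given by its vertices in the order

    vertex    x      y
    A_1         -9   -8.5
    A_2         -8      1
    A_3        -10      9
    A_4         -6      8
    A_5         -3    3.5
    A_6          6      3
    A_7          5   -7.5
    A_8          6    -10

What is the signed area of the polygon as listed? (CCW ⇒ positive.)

A_1→A_2: (-9)(1) − (-8)(-8.5) = -77
A_2→A_3: (-8)(9) − (-10)(1) = -62
A_3→A_4: (-10)(8) − (-6)(9) = -26
A_4→A_5: (-6)(3.5) − (-3)(8) = 3
A_5→A_6: (-3)(3) − (6)(3.5) = -30
A_6→A_7: (6)(-7.5) − (5)(3) = -60
A_7→A_8: (5)(-10) − (6)(-7.5) = -5
A_8→A_1: (6)(-8.5) − (-9)(-10) = -141
Σ = -398
Signed area = Σ/2 = -199 (negative ⇒ clockwise traversal).

-199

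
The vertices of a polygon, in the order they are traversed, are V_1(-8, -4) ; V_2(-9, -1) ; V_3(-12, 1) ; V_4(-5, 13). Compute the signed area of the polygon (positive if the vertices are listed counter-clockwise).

V_1→V_2: (-8)(-1) − (-9)(-4) = -28
V_2→V_3: (-9)(1) − (-12)(-1) = -21
V_3→V_4: (-12)(13) − (-5)(1) = -151
V_4→V_1: (-5)(-4) − (-8)(13) = 124
Σ = -76
Signed area = Σ/2 = -38 (negative ⇒ clockwise traversal).

-38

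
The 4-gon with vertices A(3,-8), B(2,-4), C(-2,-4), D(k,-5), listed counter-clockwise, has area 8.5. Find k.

-1

The doubled signed area Σ (x_i y_{i+1} − x_{i+1} y_i) is linear in k.
With k=0 it equals 13; the coefficient of k is -4 (from the two edges through D).
So -4·k + 13 = 2·8.5 = 17 ⇒ k = -1.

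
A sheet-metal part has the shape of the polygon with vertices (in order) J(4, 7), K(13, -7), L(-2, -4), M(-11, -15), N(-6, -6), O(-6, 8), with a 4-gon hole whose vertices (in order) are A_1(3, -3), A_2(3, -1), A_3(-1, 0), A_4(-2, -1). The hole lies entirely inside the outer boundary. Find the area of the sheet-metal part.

Outer boundary:
J→K: (4)(-7) − (13)(7) = -119
K→L: (13)(-4) − (-2)(-7) = -66
L→M: (-2)(-15) − (-11)(-4) = -14
M→N: (-11)(-6) − (-6)(-15) = -24
N→O: (-6)(8) − (-6)(-6) = -84
O→J: (-6)(7) − (4)(8) = -74
Σ = -381
Area = |Σ|/2 = 190.5.
Hole:
Cross-terms: 6, -1, 1, 9  ⇒  Σ = 15
Area = |Σ|/2 = 7.5.
Net area = 190.5 − 7.5 = 183.

183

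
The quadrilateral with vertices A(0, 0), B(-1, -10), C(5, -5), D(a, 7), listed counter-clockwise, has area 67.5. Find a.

9

Write out the shoelace sum; only the two edges meeting at D involve a:
2·Area = [(5·7 − a·(-5)) + (a·0 − 0·7)] + 55
       = 5·a + 90 = 135
⇒ a = 9.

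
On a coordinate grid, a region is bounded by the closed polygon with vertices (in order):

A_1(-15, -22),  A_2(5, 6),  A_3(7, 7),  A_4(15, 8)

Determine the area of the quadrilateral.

123

Apply the shoelace formula: 2A = Σ (x_i·y_{i+1} − x_{i+1}·y_i), indices taken mod 4.
Σ = (20) + (-7) + (-49) + (-210) = -246
Area = |Σ|/2 = 123.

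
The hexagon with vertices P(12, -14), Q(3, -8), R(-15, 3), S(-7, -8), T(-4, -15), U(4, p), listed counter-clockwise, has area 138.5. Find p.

-14

Write out the shoelace sum; only the two edges meeting at U involve p:
2·Area = [((-4)·p − 4·(-15)) + (4·(-14) − 12·p)] + 49
       = -16·p + 53 = 277
⇒ p = -14.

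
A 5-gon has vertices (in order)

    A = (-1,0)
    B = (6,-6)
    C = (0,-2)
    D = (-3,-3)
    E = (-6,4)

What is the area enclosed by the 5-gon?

19

A→B: (-1)(-6) − (6)(0) = 6
B→C: (6)(-2) − (0)(-6) = -12
C→D: (0)(-3) − (-3)(-2) = -6
D→E: (-3)(4) − (-6)(-3) = -30
E→A: (-6)(0) − (-1)(4) = 4
Σ = -38
Area = |Σ|/2 = 19.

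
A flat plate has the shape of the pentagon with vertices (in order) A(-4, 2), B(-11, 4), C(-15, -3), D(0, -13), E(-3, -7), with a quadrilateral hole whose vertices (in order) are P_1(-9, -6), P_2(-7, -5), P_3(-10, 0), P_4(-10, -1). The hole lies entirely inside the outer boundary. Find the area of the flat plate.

103.5

Outer boundary:
Σ = (6) + (93) + (195) + (-39) + (-34) = 221
Area = |Σ|/2 = 110.5.
Hole:
Σ = (3) + (-50) + (10) + (51) = 14
Area = |Σ|/2 = 7.
Net area = 110.5 − 7 = 103.5.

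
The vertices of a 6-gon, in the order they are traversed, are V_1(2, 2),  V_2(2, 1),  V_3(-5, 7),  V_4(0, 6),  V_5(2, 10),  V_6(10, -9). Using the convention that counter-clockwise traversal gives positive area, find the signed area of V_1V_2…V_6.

-52.5

Apply the surveyor's formula: 2A = Σ (x_i·y_{i+1} − x_{i+1}·y_i), indices taken mod 6.
Σ = (-2) + (19) + (-30) + (-12) + (-118) + (38) = -105
Signed area = Σ/2 = -52.5 (negative ⇒ clockwise traversal).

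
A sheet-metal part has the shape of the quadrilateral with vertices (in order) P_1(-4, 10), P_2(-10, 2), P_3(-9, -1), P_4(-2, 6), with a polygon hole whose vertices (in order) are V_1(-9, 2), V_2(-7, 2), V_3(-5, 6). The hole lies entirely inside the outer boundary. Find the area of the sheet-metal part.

Outer boundary:
Apply the surveyor's formula: 2A = Σ (x_i·y_{i+1} − x_{i+1}·y_i), indices taken mod 4.
P_1→P_2: (-4)(2) − (-10)(10) = 92
P_2→P_3: (-10)(-1) − (-9)(2) = 28
P_3→P_4: (-9)(6) − (-2)(-1) = -56
P_4→P_1: (-2)(10) − (-4)(6) = 4
Σ = 68
Area = |Σ|/2 = 34.
Hole:
Cross-terms: -4, -32, 44  ⇒  Σ = 8
Area = |Σ|/2 = 4.
Net area = 34 − 4 = 30.

30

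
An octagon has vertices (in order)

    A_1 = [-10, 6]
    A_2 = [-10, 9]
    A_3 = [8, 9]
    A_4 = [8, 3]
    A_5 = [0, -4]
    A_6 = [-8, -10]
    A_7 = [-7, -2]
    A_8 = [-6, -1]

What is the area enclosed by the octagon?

Apply the surveyor's formula: 2A = Σ (x_i·y_{i+1} − x_{i+1}·y_i), indices taken mod 8.
A_1→A_2: (-10)(9) − (-10)(6) = -30
A_2→A_3: (-10)(9) − (8)(9) = -162
A_3→A_4: (8)(3) − (8)(9) = -48
A_4→A_5: (8)(-4) − (0)(3) = -32
A_5→A_6: (0)(-10) − (-8)(-4) = -32
A_6→A_7: (-8)(-2) − (-7)(-10) = -54
A_7→A_8: (-7)(-1) − (-6)(-2) = -5
A_8→A_1: (-6)(6) − (-10)(-1) = -46
Σ = -409
Area = |Σ|/2 = 204.5.

204.5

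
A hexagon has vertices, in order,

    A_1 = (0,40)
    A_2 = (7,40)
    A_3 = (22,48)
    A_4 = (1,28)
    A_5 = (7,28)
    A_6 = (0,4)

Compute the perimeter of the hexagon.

120

|A_1A_2| = √((7)² + (0)²) = √49 = 7
|A_2A_3| = √((15)² + (8)²) = √289 = 17
|A_3A_4| = √((-21)² + (-20)²) = √841 = 29
|A_4A_5| = √((6)² + (0)²) = √36 = 6
|A_5A_6| = √((-7)² + (-24)²) = √625 = 25
|A_6A_1| = √((0)² + (36)²) = √1296 = 36
Perimeter = 7 + 17 + 29 + 6 + 25 + 36 = 120.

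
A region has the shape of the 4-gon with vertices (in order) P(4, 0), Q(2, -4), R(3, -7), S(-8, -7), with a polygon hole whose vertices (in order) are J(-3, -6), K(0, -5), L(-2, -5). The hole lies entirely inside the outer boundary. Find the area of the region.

32.5

Outer boundary:
Apply Gauss's area formula: 2A = Σ (x_i·y_{i+1} − x_{i+1}·y_i), indices taken mod 4.
Σ = (-16) + (-2) + (-77) + (28) = -67
Area = |Σ|/2 = 33.5.
Hole:
Apply the surveyor's formula: 2A = Σ (x_i·y_{i+1} − x_{i+1}·y_i), indices taken mod 3.
J→K: (-3)(-5) − (0)(-6) = 15
K→L: (0)(-5) − (-2)(-5) = -10
L→J: (-2)(-6) − (-3)(-5) = -3
Σ = 2
Area = |Σ|/2 = 1.
Net area = 33.5 − 1 = 32.5.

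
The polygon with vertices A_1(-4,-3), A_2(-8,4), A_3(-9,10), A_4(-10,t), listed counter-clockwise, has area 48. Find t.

-10

Write out the shoelace sum; only the two edges meeting at A_4 involve t:
2·Area = [((-9)·t − (-10)·10) + ((-10)·(-3) − (-4)·t)] + -84
       = -5·t + 46 = 96
⇒ t = -10.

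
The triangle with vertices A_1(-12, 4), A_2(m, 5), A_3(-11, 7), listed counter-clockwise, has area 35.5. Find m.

12

The doubled signed area Σ (x_i y_{i+1} − x_{i+1} y_i) is linear in m.
With m=0 it equals 35; the coefficient of m is 3 (from the two edges through A_2).
So 3·m + 35 = 2·35.5 = 71 ⇒ m = 12.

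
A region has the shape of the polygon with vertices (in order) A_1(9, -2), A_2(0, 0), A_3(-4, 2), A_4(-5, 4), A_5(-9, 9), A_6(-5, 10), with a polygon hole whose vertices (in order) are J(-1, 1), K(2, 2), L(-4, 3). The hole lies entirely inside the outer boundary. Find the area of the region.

65.5

Outer boundary:
Apply the shoelace formula: 2A = Σ (x_i·y_{i+1} − x_{i+1}·y_i), indices taken mod 6.
Cross-terms: 0, 0, -6, -9, -45, -80  ⇒  Σ = -140
Area = |Σ|/2 = 70.
Hole:
Σ = (-4) + (14) + (-1) = 9
Area = |Σ|/2 = 4.5.
Net area = 70 − 4.5 = 65.5.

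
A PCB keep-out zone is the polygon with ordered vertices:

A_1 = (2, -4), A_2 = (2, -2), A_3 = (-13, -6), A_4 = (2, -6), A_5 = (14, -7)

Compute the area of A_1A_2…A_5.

Apply the surveyor's formula: 2A = Σ (x_i·y_{i+1} − x_{i+1}·y_i), indices taken mod 5.
Σ = (4) + (-38) + (90) + (70) + (-42) = 84
Area = |Σ|/2 = 42.

42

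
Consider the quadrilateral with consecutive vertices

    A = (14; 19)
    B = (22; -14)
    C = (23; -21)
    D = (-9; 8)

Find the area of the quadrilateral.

Σ = (-614) + (-140) + (-5) + (-283) = -1042
Area = |Σ|/2 = 521.

521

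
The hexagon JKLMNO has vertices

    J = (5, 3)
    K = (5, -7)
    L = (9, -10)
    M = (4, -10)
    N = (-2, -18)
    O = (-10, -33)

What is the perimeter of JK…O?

|JK| = √((0)² + (-10)²) = √100 = 10
|KL| = √((4)² + (-3)²) = √25 = 5
|LM| = √((-5)² + (0)²) = √25 = 5
|MN| = √((-6)² + (-8)²) = √100 = 10
|NO| = √((-8)² + (-15)²) = √289 = 17
|OJ| = √((15)² + (36)²) = √1521 = 39
Perimeter = 10 + 5 + 5 + 10 + 17 + 39 = 86.

86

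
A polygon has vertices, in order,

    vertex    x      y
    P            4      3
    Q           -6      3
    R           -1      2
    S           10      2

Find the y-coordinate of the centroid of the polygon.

157/63

Apply the shoelace formula. First the cross-terms c_i = x_i·y_{i+1} − x_{i+1}·y_i:
  30, -9, -22, 22  ⇒  2A = 21, A = 10.5.
Then Σ (y_i + y_{i+1})·c_i = 157, so ȳ = 157 / (6·10.5) = 157/63.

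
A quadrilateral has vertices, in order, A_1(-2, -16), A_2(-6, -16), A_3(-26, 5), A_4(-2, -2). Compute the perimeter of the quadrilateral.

|A_1A_2| = √((-4)² + (0)²) = √16 = 4
|A_2A_3| = √((-20)² + (21)²) = √841 = 29
|A_3A_4| = √((24)² + (-7)²) = √625 = 25
|A_4A_1| = √((0)² + (-14)²) = √196 = 14
Perimeter = 4 + 29 + 25 + 14 = 72.

72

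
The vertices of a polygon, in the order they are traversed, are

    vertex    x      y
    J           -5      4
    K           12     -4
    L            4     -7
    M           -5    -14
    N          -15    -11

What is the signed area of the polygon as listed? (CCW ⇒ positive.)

-228.5

Apply Gauss's area formula: 2A = Σ (x_i·y_{i+1} − x_{i+1}·y_i), indices taken mod 5.
Σ = (-28) + (-68) + (-91) + (-155) + (-115) = -457
Signed area = Σ/2 = -228.5 (negative ⇒ clockwise traversal).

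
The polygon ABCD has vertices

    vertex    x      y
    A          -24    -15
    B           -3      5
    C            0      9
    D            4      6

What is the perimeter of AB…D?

|AB| = √((21)² + (20)²) = √841 = 29
|BC| = √((3)² + (4)²) = √25 = 5
|CD| = √((4)² + (-3)²) = √25 = 5
|DA| = √((-28)² + (-21)²) = √1225 = 35
Perimeter = 29 + 5 + 5 + 35 = 74.

74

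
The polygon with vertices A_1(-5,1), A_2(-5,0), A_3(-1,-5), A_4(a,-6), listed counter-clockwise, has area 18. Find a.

The doubled signed area Σ (x_i y_{i+1} − x_{i+1} y_i) is linear in a.
With a=0 it equals 6; the coefficient of a is 6 (from the two edges through A_4).
So 6·a + 6 = 2·18 = 36 ⇒ a = 5.

5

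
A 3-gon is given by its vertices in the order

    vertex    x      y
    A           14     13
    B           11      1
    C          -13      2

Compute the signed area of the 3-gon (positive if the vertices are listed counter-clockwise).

Cross-terms: -129, 35, -197  ⇒  Σ = -291
Signed area = Σ/2 = -145.5 (negative ⇒ clockwise traversal).

-145.5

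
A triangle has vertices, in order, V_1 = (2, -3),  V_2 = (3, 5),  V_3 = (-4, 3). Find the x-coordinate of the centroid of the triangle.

Apply the surveyor's formula. First the cross-terms c_i = x_i·y_{i+1} − x_{i+1}·y_i:
  19, 29, 6  ⇒  2A = 54, A = 27.
Then Σ (x_i + x_{i+1})·c_i = 54, so x̄ = 54 / (6·27) = 1/3.

1/3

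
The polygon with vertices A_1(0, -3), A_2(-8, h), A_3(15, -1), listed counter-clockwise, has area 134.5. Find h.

The doubled signed area Σ (x_i y_{i+1} − x_{i+1} y_i) is linear in h.
With h=0 it equals -61; the coefficient of h is -15 (from the two edges through A_2).
So -15·h + -61 = 2·134.5 = 269 ⇒ h = -22.

-22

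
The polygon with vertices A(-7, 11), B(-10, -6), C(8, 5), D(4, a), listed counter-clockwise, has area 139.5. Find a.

7

Write out the shoelace sum; only the two edges meeting at D involve a:
2·Area = [(8·a − 4·5) + (4·11 − (-7)·a)] + 150
       = 15·a + 174 = 279
⇒ a = 7.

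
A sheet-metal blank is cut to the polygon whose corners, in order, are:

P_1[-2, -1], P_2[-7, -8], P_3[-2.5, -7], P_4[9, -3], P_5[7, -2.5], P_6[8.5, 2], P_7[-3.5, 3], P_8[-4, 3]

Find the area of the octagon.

Apply the shoelace formula: 2A = Σ (x_i·y_{i+1} − x_{i+1}·y_i), indices taken mod 8.
P_1→P_2: (-2)(-8) − (-7)(-1) = 9
P_2→P_3: (-7)(-7) − (-2.5)(-8) = 29
P_3→P_4: (-2.5)(-3) − (9)(-7) = 70.5
P_4→P_5: (9)(-2.5) − (7)(-3) = -1.5
P_5→P_6: (7)(2) − (8.5)(-2.5) = 35.25
P_6→P_7: (8.5)(3) − (-3.5)(2) = 32.5
P_7→P_8: (-3.5)(3) − (-4)(3) = 1.5
P_8→P_1: (-4)(-1) − (-2)(3) = 10
Σ = 186.25
Area = |Σ|/2 = 93.125.

93.125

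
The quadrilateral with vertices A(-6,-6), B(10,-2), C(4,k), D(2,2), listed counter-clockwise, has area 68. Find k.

Write out the shoelace sum; only the two edges meeting at C involve k:
2·Area = [(10·k − 4·(-2)) + (4·2 − 2·k)] + 72
       = 8·k + 88 = 136
⇒ k = 6.

6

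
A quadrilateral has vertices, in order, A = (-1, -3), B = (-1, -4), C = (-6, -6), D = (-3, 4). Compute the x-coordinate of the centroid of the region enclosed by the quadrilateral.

Apply the shoelace (surveyor's) formula. First the cross-terms c_i = x_i·y_{i+1} − x_{i+1}·y_i:
  1, -18, -42, 13  ⇒  2A = -46, A = -23.
Then Σ (x_i + x_{i+1})·c_i = 450, so x̄ = 450 / (6·(-23)) = -75/23.

-75/23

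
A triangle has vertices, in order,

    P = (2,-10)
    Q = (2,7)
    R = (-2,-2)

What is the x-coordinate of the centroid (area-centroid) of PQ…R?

Apply the shoelace (surveyor's) formula. First the cross-terms c_i = x_i·y_{i+1} − x_{i+1}·y_i:
  34, 10, 24  ⇒  2A = 68, A = 34.
Then Σ (x_i + x_{i+1})·c_i = 136, so x̄ = 136 / (6·34) = 2/3.

2/3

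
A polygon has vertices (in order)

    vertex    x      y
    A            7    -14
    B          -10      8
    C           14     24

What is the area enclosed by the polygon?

400

Apply the shoelace (surveyor's) formula: 2A = Σ (x_i·y_{i+1} − x_{i+1}·y_i), indices taken mod 3.
Cross-terms: -84, -352, -364  ⇒  Σ = -800
Area = |Σ|/2 = 400.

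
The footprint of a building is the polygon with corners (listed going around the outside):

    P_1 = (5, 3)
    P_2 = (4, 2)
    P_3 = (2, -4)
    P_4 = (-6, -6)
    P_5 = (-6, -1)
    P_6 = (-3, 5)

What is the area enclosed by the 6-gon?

77.5

Σ = (-2) + (-20) + (-36) + (-30) + (-33) + (-34) = -155
Area = |Σ|/2 = 77.5.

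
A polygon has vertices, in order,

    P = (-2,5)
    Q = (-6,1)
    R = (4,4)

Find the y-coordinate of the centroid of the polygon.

Apply the shoelace (surveyor's) formula. First the cross-terms c_i = x_i·y_{i+1} − x_{i+1}·y_i:
  28, -28, 28  ⇒  2A = 28, A = 14.
Then Σ (y_i + y_{i+1})·c_i = 280, so ȳ = 280 / (6·14) = 10/3.

10/3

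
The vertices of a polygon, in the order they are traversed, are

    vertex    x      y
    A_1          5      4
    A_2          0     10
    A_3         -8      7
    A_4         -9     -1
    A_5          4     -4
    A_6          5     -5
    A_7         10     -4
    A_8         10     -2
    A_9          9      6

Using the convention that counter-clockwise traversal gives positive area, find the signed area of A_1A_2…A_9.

187.5

Σ = (50) + (80) + (71) + (40) + (0) + (30) + (20) + (78) + (6) = 375
Signed area = Σ/2 = 187.5 (positive ⇒ counter-clockwise traversal).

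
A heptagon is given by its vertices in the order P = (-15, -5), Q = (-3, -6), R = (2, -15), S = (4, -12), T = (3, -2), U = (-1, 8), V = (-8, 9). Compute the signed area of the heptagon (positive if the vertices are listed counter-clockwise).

Σ = (75) + (57) + (36) + (28) + (22) + (55) + (175) = 448
Signed area = Σ/2 = 224 (positive ⇒ counter-clockwise traversal).

224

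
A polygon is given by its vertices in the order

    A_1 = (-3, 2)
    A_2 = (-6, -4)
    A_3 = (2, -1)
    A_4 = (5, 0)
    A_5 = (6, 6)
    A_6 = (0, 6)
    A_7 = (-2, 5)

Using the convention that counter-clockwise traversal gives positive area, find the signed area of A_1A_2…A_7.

66

Apply the shoelace formula: 2A = Σ (x_i·y_{i+1} − x_{i+1}·y_i), indices taken mod 7.
A_1→A_2: (-3)(-4) − (-6)(2) = 24
A_2→A_3: (-6)(-1) − (2)(-4) = 14
A_3→A_4: (2)(0) − (5)(-1) = 5
A_4→A_5: (5)(6) − (6)(0) = 30
A_5→A_6: (6)(6) − (0)(6) = 36
A_6→A_7: (0)(5) − (-2)(6) = 12
A_7→A_1: (-2)(2) − (-3)(5) = 11
Σ = 132
Signed area = Σ/2 = 66 (positive ⇒ counter-clockwise traversal).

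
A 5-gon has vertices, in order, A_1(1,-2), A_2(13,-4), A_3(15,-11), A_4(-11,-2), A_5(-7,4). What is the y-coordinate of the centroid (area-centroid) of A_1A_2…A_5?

-149/39

Apply the surveyor's formula. First the cross-terms c_i = x_i·y_{i+1} − x_{i+1}·y_i:
  22, -83, -151, -58, 10  ⇒  2A = -260, A = -130.
Then Σ (y_i + y_{i+1})·c_i = 2980, so ȳ = 2980 / (6·(-130)) = -149/39.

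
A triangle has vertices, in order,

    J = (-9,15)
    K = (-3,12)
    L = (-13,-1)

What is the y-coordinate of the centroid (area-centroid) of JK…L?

Apply the shoelace formula. First the cross-terms c_i = x_i·y_{i+1} − x_{i+1}·y_i:
  -63, 159, -204  ⇒  2A = -108, A = -54.
Then Σ (y_i + y_{i+1})·c_i = -2808, so ȳ = -2808 / (6·(-54)) = 26/3.

26/3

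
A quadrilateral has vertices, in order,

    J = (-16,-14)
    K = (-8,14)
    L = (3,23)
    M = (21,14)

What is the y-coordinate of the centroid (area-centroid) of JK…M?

Apply the surveyor's formula. First the cross-terms c_i = x_i·y_{i+1} − x_{i+1}·y_i:
  -336, -226, -441, -70  ⇒  2A = -1073, A = -536.5.
Then Σ (y_i + y_{i+1})·c_i = -24679, so ȳ = -24679 / (6·(-536.5)) = 23/3.

23/3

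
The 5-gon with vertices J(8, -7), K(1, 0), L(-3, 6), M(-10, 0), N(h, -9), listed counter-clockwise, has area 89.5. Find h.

The doubled signed area Σ (x_i y_{i+1} − x_{i+1} y_i) is linear in h.
With h=0 it equals 235; the coefficient of h is -7 (from the two edges through N).
So -7·h + 235 = 2·89.5 = 179 ⇒ h = 8.

8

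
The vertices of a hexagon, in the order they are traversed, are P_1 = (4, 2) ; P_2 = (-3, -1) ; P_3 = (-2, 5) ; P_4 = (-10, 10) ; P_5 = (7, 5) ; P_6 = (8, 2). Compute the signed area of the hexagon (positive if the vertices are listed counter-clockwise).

-61.5

Apply the surveyor's formula: 2A = Σ (x_i·y_{i+1} − x_{i+1}·y_i), indices taken mod 6.
Σ = (2) + (-17) + (30) + (-120) + (-26) + (8) = -123
Signed area = Σ/2 = -61.5 (negative ⇒ clockwise traversal).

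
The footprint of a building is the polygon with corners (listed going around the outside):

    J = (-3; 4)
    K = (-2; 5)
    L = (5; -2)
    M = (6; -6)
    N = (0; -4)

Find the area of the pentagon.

41

Apply the shoelace formula: 2A = Σ (x_i·y_{i+1} − x_{i+1}·y_i), indices taken mod 5.
Σ = (-7) + (-21) + (-18) + (-24) + (-12) = -82
Area = |Σ|/2 = 41.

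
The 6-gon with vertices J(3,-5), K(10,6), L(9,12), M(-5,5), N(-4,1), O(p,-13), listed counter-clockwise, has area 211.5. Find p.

-13

The doubled signed area Σ (x_i y_{i+1} − x_{i+1} y_i) is linear in p.
With p=0 it equals 345; the coefficient of p is -6 (from the two edges through O).
So -6·p + 345 = 2·211.5 = 423 ⇒ p = -13.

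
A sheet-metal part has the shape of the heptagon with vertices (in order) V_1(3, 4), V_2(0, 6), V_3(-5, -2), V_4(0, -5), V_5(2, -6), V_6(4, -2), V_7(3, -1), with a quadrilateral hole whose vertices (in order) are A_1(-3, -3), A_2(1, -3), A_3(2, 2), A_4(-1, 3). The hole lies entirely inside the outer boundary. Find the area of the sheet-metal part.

40

Outer boundary:
Apply the shoelace (surveyor's) formula: 2A = Σ (x_i·y_{i+1} − x_{i+1}·y_i), indices taken mod 7.
V_1→V_2: (3)(6) − (0)(4) = 18
V_2→V_3: (0)(-2) − (-5)(6) = 30
V_3→V_4: (-5)(-5) − (0)(-2) = 25
V_4→V_5: (0)(-6) − (2)(-5) = 10
V_5→V_6: (2)(-2) − (4)(-6) = 20
V_6→V_7: (4)(-1) − (3)(-2) = 2
V_7→V_1: (3)(4) − (3)(-1) = 15
Σ = 120
Area = |Σ|/2 = 60.
Hole:
Apply Gauss's area formula: 2A = Σ (x_i·y_{i+1} − x_{i+1}·y_i), indices taken mod 4.
Cross-terms: 12, 8, 8, 12  ⇒  Σ = 40
Area = |Σ|/2 = 20.
Net area = 60 − 20 = 40.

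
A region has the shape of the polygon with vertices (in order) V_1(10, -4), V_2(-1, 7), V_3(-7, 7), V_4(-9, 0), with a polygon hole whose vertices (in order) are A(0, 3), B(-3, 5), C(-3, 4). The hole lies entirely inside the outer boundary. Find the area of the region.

102

Outer boundary:
Apply Gauss's area formula: 2A = Σ (x_i·y_{i+1} − x_{i+1}·y_i), indices taken mod 4.
V_1→V_2: (10)(7) − (-1)(-4) = 66
V_2→V_3: (-1)(7) − (-7)(7) = 42
V_3→V_4: (-7)(0) − (-9)(7) = 63
V_4→V_1: (-9)(-4) − (10)(0) = 36
Σ = 207
Area = |Σ|/2 = 103.5.
Hole:
Apply the surveyor's formula: 2A = Σ (x_i·y_{i+1} − x_{i+1}·y_i), indices taken mod 3.
A→B: (0)(5) − (-3)(3) = 9
B→C: (-3)(4) − (-3)(5) = 3
C→A: (-3)(3) − (0)(4) = -9
Σ = 3
Area = |Σ|/2 = 1.5.
Net area = 103.5 − 1.5 = 102.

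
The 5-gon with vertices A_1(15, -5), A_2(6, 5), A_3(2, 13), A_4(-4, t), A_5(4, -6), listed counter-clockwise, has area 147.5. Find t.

12

Write out the shoelace sum; only the two edges meeting at A_4 involve t:
2·Area = [(2·t − (-4)·13) + ((-4)·(-6) − 4·t)] + 243
       = -2·t + 319 = 295
⇒ t = 12.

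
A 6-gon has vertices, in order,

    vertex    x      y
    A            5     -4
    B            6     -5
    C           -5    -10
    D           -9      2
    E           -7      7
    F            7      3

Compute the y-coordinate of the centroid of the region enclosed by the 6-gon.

-17/18

Apply the surveyor's formula. First the cross-terms c_i = x_i·y_{i+1} − x_{i+1}·y_i:
  -1, -85, -100, -49, -70, -43  ⇒  2A = -348, A = -174.
Then Σ (y_i + y_{i+1})·c_i = 986, so ȳ = 986 / (6·(-174)) = -17/18.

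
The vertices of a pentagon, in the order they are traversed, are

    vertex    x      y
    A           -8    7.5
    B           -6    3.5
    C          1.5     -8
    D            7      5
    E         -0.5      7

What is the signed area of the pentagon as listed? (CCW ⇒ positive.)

113.5

Apply the surveyor's formula: 2A = Σ (x_i·y_{i+1} − x_{i+1}·y_i), indices taken mod 5.
Σ = (17) + (42.75) + (63.5) + (51.5) + (52.25) = 227
Signed area = Σ/2 = 113.5 (positive ⇒ counter-clockwise traversal).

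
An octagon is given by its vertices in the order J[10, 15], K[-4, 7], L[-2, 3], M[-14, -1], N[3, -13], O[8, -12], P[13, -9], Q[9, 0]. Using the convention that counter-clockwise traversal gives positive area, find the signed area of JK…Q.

Apply Gauss's area formula: 2A = Σ (x_i·y_{i+1} − x_{i+1}·y_i), indices taken mod 8.
J→K: (10)(7) − (-4)(15) = 130
K→L: (-4)(3) − (-2)(7) = 2
L→M: (-2)(-1) − (-14)(3) = 44
M→N: (-14)(-13) − (3)(-1) = 185
N→O: (3)(-12) − (8)(-13) = 68
O→P: (8)(-9) − (13)(-12) = 84
P→Q: (13)(0) − (9)(-9) = 81
Q→J: (9)(15) − (10)(0) = 135
Σ = 729
Signed area = Σ/2 = 364.5 (positive ⇒ counter-clockwise traversal).

364.5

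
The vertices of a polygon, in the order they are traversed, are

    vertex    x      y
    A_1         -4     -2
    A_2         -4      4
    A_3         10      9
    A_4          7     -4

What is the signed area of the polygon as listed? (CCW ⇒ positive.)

Apply the shoelace (surveyor's) formula: 2A = Σ (x_i·y_{i+1} − x_{i+1}·y_i), indices taken mod 4.
Σ = (-24) + (-76) + (-103) + (-30) = -233
Signed area = Σ/2 = -116.5 (negative ⇒ clockwise traversal).

-116.5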